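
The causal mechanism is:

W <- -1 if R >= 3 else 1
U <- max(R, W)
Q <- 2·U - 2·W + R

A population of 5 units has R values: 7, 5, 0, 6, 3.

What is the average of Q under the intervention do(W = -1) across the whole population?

14.6

The intervention sets W=-1 in all 5 units regardless of R. Recomputing Q per unit gives 23, 17, 2, 20, 11; average 14.6.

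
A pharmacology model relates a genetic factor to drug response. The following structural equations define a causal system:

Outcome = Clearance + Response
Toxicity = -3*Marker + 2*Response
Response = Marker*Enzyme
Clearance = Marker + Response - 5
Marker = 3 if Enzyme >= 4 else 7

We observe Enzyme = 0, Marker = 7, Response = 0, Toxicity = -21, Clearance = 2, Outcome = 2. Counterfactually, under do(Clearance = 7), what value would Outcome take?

The intervention breaks the incoming arrows to Clearance: Clearance = Marker + Response - 5 no longer applies, and Clearance = 7.
Marker = 3 if Enzyme >= 4 else 7  [with Enzyme=0]  = 7
Response = Marker*Enzyme  [with Marker=7, Enzyme=0]  = 0
Outcome = Clearance + Response  [with Clearance=7, Response=0]  = 7

7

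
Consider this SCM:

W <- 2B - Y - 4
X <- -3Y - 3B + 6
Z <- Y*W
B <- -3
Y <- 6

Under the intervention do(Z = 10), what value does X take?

Intervening sets Z = 10 and removes its equation (Z <- Y*W).
No directed path runs from Z to X, so X keeps its natural value.
X = -3Y - 3B + 6  [with Y=6, B=-3]  = -3

-3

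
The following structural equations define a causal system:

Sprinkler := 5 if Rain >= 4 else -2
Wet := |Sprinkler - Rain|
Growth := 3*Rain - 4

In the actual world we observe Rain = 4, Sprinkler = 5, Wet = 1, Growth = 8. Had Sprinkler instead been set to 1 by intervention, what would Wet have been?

The intervention breaks the incoming arrows to Sprinkler: Sprinkler := 5 if Rain >= 4 else -2 no longer applies, and Sprinkler = 1.
Wet = |Sprinkler - Rain|  [with Sprinkler=1, Rain=4]  = 3

3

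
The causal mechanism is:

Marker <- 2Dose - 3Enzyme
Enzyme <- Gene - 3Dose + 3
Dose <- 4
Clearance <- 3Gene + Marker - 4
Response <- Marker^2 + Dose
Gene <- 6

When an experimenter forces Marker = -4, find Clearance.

Under do(Marker=-4), the mechanism Marker <- 2Dose - 3Enzyme is discarded; Marker is fixed at -4.
Clearance = 3Gene + Marker - 4  [with Gene=6, Marker=-4]  = 10

10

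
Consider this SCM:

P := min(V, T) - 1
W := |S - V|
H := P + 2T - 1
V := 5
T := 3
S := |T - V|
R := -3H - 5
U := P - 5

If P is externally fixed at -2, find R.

do(P=-2) replaces the equation P := min(V, T) - 1 with the constant P = -2.
H = P + 2T - 1  [with P=-2, T=3]  = 3
R = -3H - 5  [with H=3]  = -14

-14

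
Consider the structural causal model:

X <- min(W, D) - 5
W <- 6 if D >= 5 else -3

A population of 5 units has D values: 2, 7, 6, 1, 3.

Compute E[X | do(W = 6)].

-1.4

The intervention sets W=6 in all 5 units regardless of D. Recomputing X per unit gives -3, 1, 1, -4, -2; average -1.4.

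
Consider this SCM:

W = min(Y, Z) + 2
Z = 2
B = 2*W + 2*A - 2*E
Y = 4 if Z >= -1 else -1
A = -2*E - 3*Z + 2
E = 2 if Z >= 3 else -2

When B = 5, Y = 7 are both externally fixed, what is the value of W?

Under do(B = 5, Y = 7), each intervened variable's structural equation is replaced by its fixed value.
W = min(Y, Z) + 2  [with Y=7, Z=2]  = 4

4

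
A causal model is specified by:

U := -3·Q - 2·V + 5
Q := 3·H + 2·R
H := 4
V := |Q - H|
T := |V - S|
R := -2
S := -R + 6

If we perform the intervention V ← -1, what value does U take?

-17

Under do(V=-1), the mechanism V := |Q - H| is discarded; V is fixed at -1.
Q = 3·H + 2·R  [with H=4, R=-2]  = 8
U = -3·Q - 2·V + 5  [with Q=8, V=-1]  = -17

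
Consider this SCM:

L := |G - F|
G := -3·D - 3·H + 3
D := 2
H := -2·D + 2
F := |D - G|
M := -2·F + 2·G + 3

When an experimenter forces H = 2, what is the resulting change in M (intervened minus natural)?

Under do(H=2), the mechanism H := -2·D + 2 is discarded; H is fixed at 2.
G = -3·D - 3·H + 3  [with D=2, H=2]  = -9
F = |D - G|  [with D=2, G=-9]  = 11
M = -2·F + 2·G + 3  [with F=11, G=-9]  = -37
Without intervention: H = -2·D + 2  [with D=2]  = -2; G = -3·D - 3·H + 3  [with D=2, H=-2]  = 3; F = |D - G|  [with D=2, G=3]  = 1; M = -2·F + 2·G + 3  [with F=1, G=3]  = 7.
Change = -37 − 7 = -44.

-44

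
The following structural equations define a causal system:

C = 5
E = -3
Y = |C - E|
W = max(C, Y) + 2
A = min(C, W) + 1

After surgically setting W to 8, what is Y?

8

Under do(W=8), the mechanism W = max(C, Y) + 2 is discarded; W is fixed at 8.
Since Y is not a descendant of the intervened variable, it is unaffected.
Y = |C - E|  [with C=5, E=-3]  = 8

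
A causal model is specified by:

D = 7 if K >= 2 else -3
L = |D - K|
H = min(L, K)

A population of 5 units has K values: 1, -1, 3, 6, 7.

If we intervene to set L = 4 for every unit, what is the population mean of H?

2.2

Under do(L=4), L's equation is replaced by L=4 for every unit. Per-unit H: 1, -1, 3, 4, 4. Mean = 2.2.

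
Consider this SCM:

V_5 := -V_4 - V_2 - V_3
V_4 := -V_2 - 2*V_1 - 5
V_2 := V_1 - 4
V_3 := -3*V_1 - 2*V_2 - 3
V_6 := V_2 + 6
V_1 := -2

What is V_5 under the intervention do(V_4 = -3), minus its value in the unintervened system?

8

Intervening sets V_4 = -3 and removes its equation (V_4 := -V_2 - 2*V_1 - 5).
V_2 = V_1 - 4  [with V_1=-2]  = -6
V_3 = -3*V_1 - 2*V_2 - 3  [with V_1=-2, V_2=-6]  = 15
V_5 = -V_4 - V_2 - V_3  [with V_4=-3, V_2=-6, V_3=15]  = -6
Without intervention: V_2 = V_1 - 4  [with V_1=-2]  = -6; V_3 = -3*V_1 - 2*V_2 - 3  [with V_1=-2, V_2=-6]  = 15; V_4 = -V_2 - 2*V_1 - 5  [with V_2=-6, V_1=-2]  = 5; V_5 = -V_4 - V_2 - V_3  [with V_4=5, V_2=-6, V_3=15]  = -14.
Change = -6 − (-14) = 8.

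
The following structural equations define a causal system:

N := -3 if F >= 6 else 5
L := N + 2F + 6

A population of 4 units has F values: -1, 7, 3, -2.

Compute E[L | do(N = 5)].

do(N=5) breaks N's dependence on F. With N=5 fixed, L across the units is 9, 25, 17, 7, mean 14.5.

14.5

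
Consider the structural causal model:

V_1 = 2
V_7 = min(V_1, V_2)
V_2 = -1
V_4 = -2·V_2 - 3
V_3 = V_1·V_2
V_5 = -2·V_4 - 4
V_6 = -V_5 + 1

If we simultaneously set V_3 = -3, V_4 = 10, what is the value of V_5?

-24

Setting V_3 = -3, V_4 = 10 by intervention discards those variables' equations.
V_5 = -2·V_4 - 4  [with V_4=10]  = -24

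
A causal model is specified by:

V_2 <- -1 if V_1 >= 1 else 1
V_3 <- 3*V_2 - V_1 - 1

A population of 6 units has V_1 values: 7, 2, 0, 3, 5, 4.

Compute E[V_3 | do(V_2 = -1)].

The intervention sets V_2=-1 in all 6 units regardless of V_1. Recomputing V_3 per unit gives -11, -6, -4, -7, -9, -8; average -7.5.

-7.5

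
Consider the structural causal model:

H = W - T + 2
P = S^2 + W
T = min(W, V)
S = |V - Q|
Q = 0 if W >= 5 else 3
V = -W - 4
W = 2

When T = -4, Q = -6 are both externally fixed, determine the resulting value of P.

2

The joint intervention fixes T = -4, Q = -6, removing each variable's own equation.
V = -W - 4  [with W=2]  = -6
S = |V - Q|  [with V=-6, Q=-6]  = 0
P = S^2 + W  [with S=0, W=2]  = 2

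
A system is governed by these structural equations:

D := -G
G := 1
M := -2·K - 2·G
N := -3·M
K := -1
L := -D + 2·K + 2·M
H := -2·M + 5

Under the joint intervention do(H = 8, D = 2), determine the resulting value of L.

The joint intervention fixes H = 8, D = 2, removing each variable's own equation.
M = -2·K - 2·G  [with K=-1, G=1]  = 0
L = -D + 2·K + 2·M  [with D=2, K=-1, M=0]  = -4

-4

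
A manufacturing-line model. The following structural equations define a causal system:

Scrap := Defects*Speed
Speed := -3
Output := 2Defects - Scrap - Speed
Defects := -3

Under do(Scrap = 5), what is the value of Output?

The intervention breaks the incoming arrows to Scrap: Scrap := Defects*Speed no longer applies, and Scrap = 5.
Output = 2Defects - Scrap - Speed  [with Defects=-3, Scrap=5, Speed=-3]  = -8

-8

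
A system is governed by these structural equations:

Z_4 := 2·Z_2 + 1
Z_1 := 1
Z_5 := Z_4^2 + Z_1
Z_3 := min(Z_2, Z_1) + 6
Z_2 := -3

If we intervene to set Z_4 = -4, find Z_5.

Intervening sets Z_4 = -4 and removes its equation (Z_4 := 2·Z_2 + 1).
Z_5 = Z_4^2 + Z_1  [with Z_4=-4, Z_1=1]  = 17

17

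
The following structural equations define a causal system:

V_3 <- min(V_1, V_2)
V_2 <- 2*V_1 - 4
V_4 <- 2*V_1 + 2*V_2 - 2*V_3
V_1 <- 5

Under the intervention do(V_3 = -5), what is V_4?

32

The intervention breaks the incoming arrows to V_3: V_3 <- min(V_1, V_2) no longer applies, and V_3 = -5.
V_2 = 2*V_1 - 4  [with V_1=5]  = 6
V_4 = 2*V_1 + 2*V_2 - 2*V_3  [with V_1=5, V_2=6, V_3=-5]  = 32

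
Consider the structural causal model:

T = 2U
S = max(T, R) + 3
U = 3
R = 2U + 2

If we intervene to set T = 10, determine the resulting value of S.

13

The intervention breaks the incoming arrows to T: T = 2U no longer applies, and T = 10.
R = 2U + 2  [with U=3]  = 8
S = max(T, R) + 3  [with T=10, R=8]  = 13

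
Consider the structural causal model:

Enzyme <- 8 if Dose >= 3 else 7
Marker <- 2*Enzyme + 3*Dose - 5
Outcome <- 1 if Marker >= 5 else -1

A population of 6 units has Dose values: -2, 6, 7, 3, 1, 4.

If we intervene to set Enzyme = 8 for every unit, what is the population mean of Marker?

The intervention sets Enzyme=8 in all 6 units regardless of Dose. Recomputing Marker per unit gives 5, 29, 32, 20, 14, 23; average 20.5.

20.5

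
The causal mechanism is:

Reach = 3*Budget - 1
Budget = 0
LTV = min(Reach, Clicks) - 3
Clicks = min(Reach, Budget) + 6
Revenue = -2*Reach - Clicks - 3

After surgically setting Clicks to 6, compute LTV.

do(Clicks=6) replaces the equation Clicks = min(Reach, Budget) + 6 with the constant Clicks = 6.
Reach = 3*Budget - 1  [with Budget=0]  = -1
LTV = min(Reach, Clicks) - 3  [with Reach=-1, Clicks=6]  = -4

-4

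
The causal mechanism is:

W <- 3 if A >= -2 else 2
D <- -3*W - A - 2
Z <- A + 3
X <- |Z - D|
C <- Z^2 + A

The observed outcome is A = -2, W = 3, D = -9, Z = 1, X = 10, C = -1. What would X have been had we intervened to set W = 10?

do(W=10) replaces the equation W <- 3 if A >= -2 else 2 with the constant W = 10.
D = -3*W - A - 2  [with W=10, A=-2]  = -30
Z = A + 3  [with A=-2]  = 1
X = |Z - D|  [with Z=1, D=-30]  = 31

31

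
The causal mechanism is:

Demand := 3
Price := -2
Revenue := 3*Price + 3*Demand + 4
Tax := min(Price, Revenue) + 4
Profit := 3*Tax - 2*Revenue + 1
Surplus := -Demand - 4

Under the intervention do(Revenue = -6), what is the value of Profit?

7

do(Revenue=-6) replaces the equation Revenue := 3*Price + 3*Demand + 4 with the constant Revenue = -6.
Tax = min(Price, Revenue) + 4  [with Price=-2, Revenue=-6]  = -2
Profit = 3*Tax - 2*Revenue + 1  [with Tax=-2, Revenue=-6]  = 7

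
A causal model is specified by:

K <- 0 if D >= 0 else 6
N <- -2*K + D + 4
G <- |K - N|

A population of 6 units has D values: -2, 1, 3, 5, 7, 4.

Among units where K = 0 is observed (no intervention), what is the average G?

8

E[G|K=0] averages over only the 5 units with K=0 (D = 1, 3, 5, 7, 4): G = 5, 7, 9, 11, 8, mean 8.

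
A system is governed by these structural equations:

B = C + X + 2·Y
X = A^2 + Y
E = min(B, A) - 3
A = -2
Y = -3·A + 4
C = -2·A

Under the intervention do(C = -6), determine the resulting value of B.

Intervening sets C = -6 and removes its equation (C = -2·A).
Y = -3·A + 4  [with A=-2]  = 10
X = A^2 + Y  [with A=-2, Y=10]  = 14
B = C + X + 2·Y  [with C=-6, X=14, Y=10]  = 28

28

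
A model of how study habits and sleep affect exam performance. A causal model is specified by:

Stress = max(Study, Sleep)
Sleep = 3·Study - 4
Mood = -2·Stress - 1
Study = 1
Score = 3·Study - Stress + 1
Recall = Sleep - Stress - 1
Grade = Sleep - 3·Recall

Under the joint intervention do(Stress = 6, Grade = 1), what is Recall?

Under do(Stress = 6, Grade = 1), each intervened variable's structural equation is replaced by its fixed value.
Sleep = 3·Study - 4  [with Study=1]  = -1
Recall = Sleep - Stress - 1  [with Sleep=-1, Stress=6]  = -8

-8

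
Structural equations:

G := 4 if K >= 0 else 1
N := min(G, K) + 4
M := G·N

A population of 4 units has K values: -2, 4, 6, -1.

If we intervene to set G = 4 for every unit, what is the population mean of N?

5.25

The intervention sets G=4 in all 4 units regardless of K. Recomputing N per unit gives 2, 8, 8, 3; average 5.25.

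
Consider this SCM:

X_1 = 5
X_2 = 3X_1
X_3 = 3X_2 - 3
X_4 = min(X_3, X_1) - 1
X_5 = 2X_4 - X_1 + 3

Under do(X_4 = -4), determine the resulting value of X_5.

-10

Intervening sets X_4 = -4 and removes its equation (X_4 = min(X_3, X_1) - 1).
X_5 = 2X_4 - X_1 + 3  [with X_4=-4, X_1=5]  = -10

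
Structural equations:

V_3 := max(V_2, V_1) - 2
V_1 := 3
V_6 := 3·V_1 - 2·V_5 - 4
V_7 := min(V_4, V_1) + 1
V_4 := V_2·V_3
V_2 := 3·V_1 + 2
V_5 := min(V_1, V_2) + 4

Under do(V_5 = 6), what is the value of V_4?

99

The intervention breaks the incoming arrows to V_5: V_5 := min(V_1, V_2) + 4 no longer applies, and V_5 = 6.
Since V_4 is not a descendant of the intervened variable, it is unaffected.
V_2 = 3·V_1 + 2  [with V_1=3]  = 11
V_3 = max(V_2, V_1) - 2  [with V_2=11, V_1=3]  = 9
V_4 = V_2·V_3  [with V_2=11, V_3=9]  = 99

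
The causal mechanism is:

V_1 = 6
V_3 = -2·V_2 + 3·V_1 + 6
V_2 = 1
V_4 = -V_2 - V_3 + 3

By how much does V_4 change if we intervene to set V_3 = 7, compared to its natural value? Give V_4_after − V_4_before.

15

The intervention breaks the incoming arrows to V_3: V_3 = -2·V_2 + 3·V_1 + 6 no longer applies, and V_3 = 7.
V_4 = -V_2 - V_3 + 3  [with V_2=1, V_3=7]  = -5
Without intervention: V_3 = -2·V_2 + 3·V_1 + 6  [with V_2=1, V_1=6]  = 22; V_4 = -V_2 - V_3 + 3  [with V_2=1, V_3=22]  = -20.
Change = -5 − (-20) = 15.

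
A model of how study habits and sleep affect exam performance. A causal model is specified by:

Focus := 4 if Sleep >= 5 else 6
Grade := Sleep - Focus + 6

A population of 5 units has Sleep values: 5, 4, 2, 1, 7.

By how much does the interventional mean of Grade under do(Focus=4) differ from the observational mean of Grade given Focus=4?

-2.2

do(Focus=4) breaks Focus's dependence on Sleep. With Focus=4 fixed, Grade across the units is 7, 6, 4, 3, 9, mean 5.8.
Observing Focus=4 restricts to units where Focus's equation naturally yields 4: Sleep ∈ {5, 7}. In that subpopulation Grade = 7, 9, mean 8.
Difference = 5.8 − 8 = -2.2.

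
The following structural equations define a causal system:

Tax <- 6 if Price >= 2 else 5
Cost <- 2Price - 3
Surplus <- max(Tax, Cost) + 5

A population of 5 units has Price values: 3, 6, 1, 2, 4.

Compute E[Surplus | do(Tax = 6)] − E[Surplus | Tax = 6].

-0.15

do(Tax=6) breaks Tax's dependence on Price. With Tax=6 fixed, Surplus across the units is 11, 14, 11, 11, 11, mean 11.6.
Observing Tax=6 restricts to units where Tax's equation naturally yields 6: Price ∈ {3, 6, 2, 4}. In that subpopulation Surplus = 11, 14, 11, 11, mean 11.75.
Difference = 11.6 − 11.75 = -0.15.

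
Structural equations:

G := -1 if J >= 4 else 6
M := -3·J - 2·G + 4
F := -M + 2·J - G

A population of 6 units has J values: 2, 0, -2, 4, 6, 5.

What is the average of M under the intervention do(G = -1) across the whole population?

Every unit gets G=-1 under the intervention. M values become 0, 6, 12, -6, -12, -9; E[M|do(G=-1)] = -1.5.

-1.5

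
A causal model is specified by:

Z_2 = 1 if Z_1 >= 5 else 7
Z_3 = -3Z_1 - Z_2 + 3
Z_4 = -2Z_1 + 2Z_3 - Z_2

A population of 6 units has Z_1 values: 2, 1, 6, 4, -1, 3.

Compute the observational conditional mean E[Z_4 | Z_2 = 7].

Observing Z_2=7 restricts to units where Z_2's equation naturally yields 7: Z_1 ∈ {2, 1, 4, -1, 3}. In that subpopulation Z_4 = -31, -23, -47, -7, -39, mean -29.4.

-29.4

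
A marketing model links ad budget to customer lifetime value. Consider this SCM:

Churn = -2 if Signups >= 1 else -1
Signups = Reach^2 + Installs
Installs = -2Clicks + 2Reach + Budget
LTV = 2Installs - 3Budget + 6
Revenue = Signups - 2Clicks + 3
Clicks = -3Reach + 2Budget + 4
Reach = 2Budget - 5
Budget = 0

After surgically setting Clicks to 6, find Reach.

Under do(Clicks=6), the mechanism Clicks = -3Reach + 2Budget + 4 is discarded; Clicks is fixed at 6.
Since Reach is not a descendant of the intervened variable, it is unaffected.
Reach = 2Budget - 5  [with Budget=0]  = -5

-5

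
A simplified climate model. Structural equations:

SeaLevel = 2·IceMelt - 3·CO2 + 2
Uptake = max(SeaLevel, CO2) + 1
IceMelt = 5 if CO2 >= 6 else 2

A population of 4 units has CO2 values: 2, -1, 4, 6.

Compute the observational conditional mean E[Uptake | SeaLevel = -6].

Observing SeaLevel=-6 restricts to units where SeaLevel's equation naturally yields -6: CO2 ∈ {4, 6}. In that subpopulation Uptake = 5, 7, mean 6.

6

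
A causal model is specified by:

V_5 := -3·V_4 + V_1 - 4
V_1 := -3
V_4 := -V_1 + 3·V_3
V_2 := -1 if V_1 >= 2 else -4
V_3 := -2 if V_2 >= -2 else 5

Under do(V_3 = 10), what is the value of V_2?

Under do(V_3=10), the mechanism V_3 := -2 if V_2 >= -2 else 5 is discarded; V_3 is fixed at 10.
Since V_2 is not a descendant of the intervened variable, it is unaffected.
V_2 = -1 if V_1 >= 2 else -4  [with V_1=-3]  = -4

-4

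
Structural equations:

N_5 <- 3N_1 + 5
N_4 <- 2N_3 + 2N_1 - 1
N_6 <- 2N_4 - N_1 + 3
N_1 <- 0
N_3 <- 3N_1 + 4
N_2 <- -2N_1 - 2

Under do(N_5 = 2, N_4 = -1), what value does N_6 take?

1

Setting N_5 = 2, N_4 = -1 by intervention discards those variables' equations.
N_6 = 2N_4 - N_1 + 3  [with N_4=-1, N_1=0]  = 1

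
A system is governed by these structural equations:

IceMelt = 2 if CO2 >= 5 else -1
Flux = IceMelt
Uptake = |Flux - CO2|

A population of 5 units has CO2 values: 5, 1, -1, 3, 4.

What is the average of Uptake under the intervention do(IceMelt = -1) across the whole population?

3.4

The intervention sets IceMelt=-1 in all 5 units regardless of CO2. Recomputing Uptake per unit gives 6, 2, 0, 4, 5; average 3.4.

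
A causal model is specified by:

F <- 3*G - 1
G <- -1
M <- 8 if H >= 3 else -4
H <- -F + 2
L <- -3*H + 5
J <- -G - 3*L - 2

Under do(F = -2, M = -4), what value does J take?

20

Setting F = -2, M = -4 by intervention discards those variables' equations.
H = -F + 2  [with F=-2]  = 4
L = -3*H + 5  [with H=4]  = -7
J = -G - 3*L - 2  [with G=-1, L=-7]  = 20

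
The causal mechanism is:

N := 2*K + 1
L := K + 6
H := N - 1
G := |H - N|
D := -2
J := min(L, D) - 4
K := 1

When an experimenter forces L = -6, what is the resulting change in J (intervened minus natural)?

-4

The intervention breaks the incoming arrows to L: L := K + 6 no longer applies, and L = -6.
J = min(L, D) - 4  [with L=-6, D=-2]  = -10
Without intervention: L = K + 6  [with K=1]  = 7; J = min(L, D) - 4  [with L=7, D=-2]  = -6.
Change = -10 − (-6) = -4.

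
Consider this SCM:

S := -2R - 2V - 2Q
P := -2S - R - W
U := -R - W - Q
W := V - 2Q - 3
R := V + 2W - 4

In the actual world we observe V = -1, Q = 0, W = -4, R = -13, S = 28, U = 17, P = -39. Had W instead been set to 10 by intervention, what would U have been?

-25

The intervention breaks the incoming arrows to W: W := V - 2Q - 3 no longer applies, and W = 10.
R = V + 2W - 4  [with V=-1, W=10]  = 15
U = -R - W - Q  [with R=15, W=10, Q=0]  = -25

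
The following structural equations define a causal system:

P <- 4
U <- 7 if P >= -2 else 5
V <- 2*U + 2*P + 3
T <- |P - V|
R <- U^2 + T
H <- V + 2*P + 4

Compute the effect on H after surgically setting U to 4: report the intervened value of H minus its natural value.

-6

Under do(U=4), the mechanism U <- 7 if P >= -2 else 5 is discarded; U is fixed at 4.
V = 2*U + 2*P + 3  [with U=4, P=4]  = 19
H = V + 2*P + 4  [with V=19, P=4]  = 31
Without intervention: U = 7 if P >= -2 else 5  [with P=4]  = 7; V = 2*U + 2*P + 3  [with U=7, P=4]  = 25; H = V + 2*P + 4  [with V=25, P=4]  = 37.
Change = 31 − 37 = -6.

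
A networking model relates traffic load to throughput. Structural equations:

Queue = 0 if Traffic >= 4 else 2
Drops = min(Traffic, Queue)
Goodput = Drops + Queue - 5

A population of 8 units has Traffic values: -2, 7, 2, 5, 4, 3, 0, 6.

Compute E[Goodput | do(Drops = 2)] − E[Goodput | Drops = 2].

Under do(Drops=2), Drops's equation is replaced by Drops=2 for every unit. Per-unit Goodput: -1, -3, -1, -3, -3, -1, -1, -3. Mean = -2.
E[Goodput|Drops=2] averages over only the 2 units with Drops=2 (Traffic = 2, 3): Goodput = -1, -1, mean -1.
Difference = -2 − (-1) = -1.

-1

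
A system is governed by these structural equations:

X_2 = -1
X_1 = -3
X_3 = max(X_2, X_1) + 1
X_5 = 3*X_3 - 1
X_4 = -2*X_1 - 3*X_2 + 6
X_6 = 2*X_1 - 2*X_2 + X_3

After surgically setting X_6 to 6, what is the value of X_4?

do(X_6=6) replaces the equation X_6 = 2*X_1 - 2*X_2 + X_3 with the constant X_6 = 6.
No directed path runs from X_6 to X_4, so X_4 keeps its natural value.
X_4 = -2*X_1 - 3*X_2 + 6  [with X_1=-3, X_2=-1]  = 15

15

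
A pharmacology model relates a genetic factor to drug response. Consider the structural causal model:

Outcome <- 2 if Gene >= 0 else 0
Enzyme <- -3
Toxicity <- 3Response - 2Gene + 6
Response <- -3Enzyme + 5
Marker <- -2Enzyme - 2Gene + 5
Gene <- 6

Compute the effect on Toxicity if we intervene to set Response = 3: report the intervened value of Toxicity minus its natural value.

-33

Intervening sets Response = 3 and removes its equation (Response <- -3Enzyme + 5).
Toxicity = 3Response - 2Gene + 6  [with Response=3, Gene=6]  = 3
Without intervention: Response = -3Enzyme + 5  [with Enzyme=-3]  = 14; Toxicity = 3Response - 2Gene + 6  [with Response=14, Gene=6]  = 36.
Change = 3 − 36 = -33.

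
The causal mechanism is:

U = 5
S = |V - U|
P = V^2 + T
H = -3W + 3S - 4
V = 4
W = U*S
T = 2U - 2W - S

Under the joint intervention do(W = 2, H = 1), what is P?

Under do(W = 2, H = 1), each intervened variable's structural equation is replaced by its fixed value.
S = |V - U|  [with V=4, U=5]  = 1
T = 2U - 2W - S  [with U=5, W=2, S=1]  = 5
P = V^2 + T  [with V=4, T=5]  = 21

21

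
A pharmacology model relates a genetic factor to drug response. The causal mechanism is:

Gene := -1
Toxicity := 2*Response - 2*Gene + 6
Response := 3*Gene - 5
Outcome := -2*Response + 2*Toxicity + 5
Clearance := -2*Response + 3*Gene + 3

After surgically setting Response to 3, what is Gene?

Under do(Response=3), the mechanism Response := 3*Gene - 5 is discarded; Response is fixed at 3.
Gene is not downstream of the intervention, so its value is determined by the original equations.

-1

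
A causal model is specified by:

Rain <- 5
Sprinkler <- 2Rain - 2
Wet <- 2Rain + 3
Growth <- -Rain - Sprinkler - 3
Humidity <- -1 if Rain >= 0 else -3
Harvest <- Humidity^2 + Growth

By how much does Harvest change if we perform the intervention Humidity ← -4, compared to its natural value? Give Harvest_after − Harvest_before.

15

The intervention breaks the incoming arrows to Humidity: Humidity <- -1 if Rain >= 0 else -3 no longer applies, and Humidity = -4.
Sprinkler = 2Rain - 2  [with Rain=5]  = 8
Growth = -Rain - Sprinkler - 3  [with Rain=5, Sprinkler=8]  = -16
Harvest = Humidity^2 + Growth  [with Humidity=-4, Growth=-16]  = 0
Without intervention: Sprinkler = 2Rain - 2  [with Rain=5]  = 8; Growth = -Rain - Sprinkler - 3  [with Rain=5, Sprinkler=8]  = -16; Humidity = -1 if Rain >= 0 else -3  [with Rain=5]  = -1; Harvest = Humidity^2 + Growth  [with Humidity=-1, Growth=-16]  = -15.
Change = 0 − (-15) = 15.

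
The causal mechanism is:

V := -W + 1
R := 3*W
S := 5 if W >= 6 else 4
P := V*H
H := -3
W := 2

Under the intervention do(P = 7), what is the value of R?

6

do(P=7) replaces the equation P := V*H with the constant P = 7.
R is not downstream of the intervention, so its value is determined by the original equations.
R = 3*W  [with W=2]  = 6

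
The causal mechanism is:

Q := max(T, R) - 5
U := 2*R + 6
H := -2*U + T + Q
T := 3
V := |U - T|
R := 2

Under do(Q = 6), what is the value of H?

-11

Intervening sets Q = 6 and removes its equation (Q := max(T, R) - 5).
U = 2*R + 6  [with R=2]  = 10
H = -2*U + T + Q  [with U=10, T=3, Q=6]  = -11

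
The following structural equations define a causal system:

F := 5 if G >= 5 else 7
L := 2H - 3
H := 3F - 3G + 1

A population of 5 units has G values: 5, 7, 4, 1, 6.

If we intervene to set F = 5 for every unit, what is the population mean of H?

2.2

The intervention sets F=5 in all 5 units regardless of G. Recomputing H per unit gives 1, -5, 4, 13, -2; average 2.2.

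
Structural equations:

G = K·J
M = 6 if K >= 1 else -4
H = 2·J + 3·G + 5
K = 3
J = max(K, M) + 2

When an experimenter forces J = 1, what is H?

do(J=1) replaces the equation J = max(K, M) + 2 with the constant J = 1.
G = K·J  [with K=3, J=1]  = 3
H = 2·J + 3·G + 5  [with J=1, G=3]  = 16

16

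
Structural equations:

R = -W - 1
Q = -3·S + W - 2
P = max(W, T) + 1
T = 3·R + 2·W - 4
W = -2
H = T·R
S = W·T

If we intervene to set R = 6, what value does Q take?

56

Under do(R=6), the mechanism R = -W - 1 is discarded; R is fixed at 6.
T = 3·R + 2·W - 4  [with R=6, W=-2]  = 10
S = W·T  [with W=-2, T=10]  = -20
Q = -3·S + W - 2  [with S=-20, W=-2]  = 56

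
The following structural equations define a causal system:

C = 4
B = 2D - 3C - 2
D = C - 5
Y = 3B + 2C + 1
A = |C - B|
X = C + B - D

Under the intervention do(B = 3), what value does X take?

8

The intervention breaks the incoming arrows to B: B = 2D - 3C - 2 no longer applies, and B = 3.
D = C - 5  [with C=4]  = -1
X = C + B - D  [with C=4, B=3, D=-1]  = 8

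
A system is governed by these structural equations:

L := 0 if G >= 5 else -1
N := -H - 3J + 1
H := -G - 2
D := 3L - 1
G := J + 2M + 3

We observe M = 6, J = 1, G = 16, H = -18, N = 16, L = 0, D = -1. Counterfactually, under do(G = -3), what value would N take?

do(G=-3) replaces the equation G := J + 2M + 3 with the constant G = -3.
H = -G - 2  [with G=-3]  = 1
N = -H - 3J + 1  [with H=1, J=1]  = -3

-3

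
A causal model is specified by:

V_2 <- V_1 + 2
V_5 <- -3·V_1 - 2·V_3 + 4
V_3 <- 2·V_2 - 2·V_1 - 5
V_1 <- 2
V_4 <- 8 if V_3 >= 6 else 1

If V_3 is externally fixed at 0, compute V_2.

Under do(V_3=0), the mechanism V_3 <- 2·V_2 - 2·V_1 - 5 is discarded; V_3 is fixed at 0.
Since V_2 is not a descendant of the intervened variable, it is unaffected.
V_2 = V_1 + 2  [with V_1=2]  = 4

4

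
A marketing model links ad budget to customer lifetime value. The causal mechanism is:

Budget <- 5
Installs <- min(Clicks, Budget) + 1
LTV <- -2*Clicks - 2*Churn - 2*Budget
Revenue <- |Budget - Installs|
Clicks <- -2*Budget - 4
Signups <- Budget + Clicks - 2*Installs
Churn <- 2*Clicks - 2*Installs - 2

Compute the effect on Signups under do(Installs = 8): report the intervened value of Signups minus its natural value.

-42

The intervention breaks the incoming arrows to Installs: Installs <- min(Clicks, Budget) + 1 no longer applies, and Installs = 8.
Clicks = -2*Budget - 4  [with Budget=5]  = -14
Signups = Budget + Clicks - 2*Installs  [with Budget=5, Clicks=-14, Installs=8]  = -25
Without intervention: Clicks = -2*Budget - 4  [with Budget=5]  = -14; Installs = min(Clicks, Budget) + 1  [with Clicks=-14, Budget=5]  = -13; Signups = Budget + Clicks - 2*Installs  [with Budget=5, Clicks=-14, Installs=-13]  = 17.
Change = -25 − 17 = -42.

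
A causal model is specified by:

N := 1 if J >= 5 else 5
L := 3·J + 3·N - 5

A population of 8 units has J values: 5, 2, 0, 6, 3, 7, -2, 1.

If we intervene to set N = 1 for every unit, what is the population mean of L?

6.25

The intervention sets N=1 in all 8 units regardless of J. Recomputing L per unit gives 13, 4, -2, 16, 7, 19, -8, 1; average 6.25.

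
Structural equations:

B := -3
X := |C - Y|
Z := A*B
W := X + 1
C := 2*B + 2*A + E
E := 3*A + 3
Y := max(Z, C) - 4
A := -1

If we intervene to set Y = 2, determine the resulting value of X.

10

Intervening sets Y = 2 and removes its equation (Y := max(Z, C) - 4).
E = 3*A + 3  [with A=-1]  = 0
C = 2*B + 2*A + E  [with B=-3, A=-1, E=0]  = -8
X = |C - Y|  [with C=-8, Y=2]  = 10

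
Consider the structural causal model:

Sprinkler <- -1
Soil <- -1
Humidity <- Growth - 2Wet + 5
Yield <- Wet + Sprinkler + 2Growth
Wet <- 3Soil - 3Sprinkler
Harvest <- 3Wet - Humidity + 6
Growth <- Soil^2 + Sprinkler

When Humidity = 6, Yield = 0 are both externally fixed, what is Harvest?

0

Under do(Humidity = 6, Yield = 0), each intervened variable's structural equation is replaced by its fixed value.
Wet = 3Soil - 3Sprinkler  [with Soil=-1, Sprinkler=-1]  = 0
Harvest = 3Wet - Humidity + 6  [with Wet=0, Humidity=6]  = 0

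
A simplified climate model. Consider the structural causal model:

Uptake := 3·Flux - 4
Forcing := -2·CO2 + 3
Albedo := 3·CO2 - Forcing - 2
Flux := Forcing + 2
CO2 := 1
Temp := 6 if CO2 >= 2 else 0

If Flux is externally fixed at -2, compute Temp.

do(Flux=-2) replaces the equation Flux := Forcing + 2 with the constant Flux = -2.
Temp is not downstream of the intervention, so its value is determined by the original equations.
Temp = 6 if CO2 >= 2 else 0  [with CO2=1]  = 0

0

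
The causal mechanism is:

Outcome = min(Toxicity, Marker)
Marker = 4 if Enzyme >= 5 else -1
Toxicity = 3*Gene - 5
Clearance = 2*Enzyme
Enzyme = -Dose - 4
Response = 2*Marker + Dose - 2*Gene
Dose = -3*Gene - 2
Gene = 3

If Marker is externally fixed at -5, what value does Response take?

Intervening sets Marker = -5 and removes its equation (Marker = 4 if Enzyme >= 5 else -1).
Dose = -3*Gene - 2  [with Gene=3]  = -11
Response = 2*Marker + Dose - 2*Gene  [with Marker=-5, Dose=-11, Gene=3]  = -27

-27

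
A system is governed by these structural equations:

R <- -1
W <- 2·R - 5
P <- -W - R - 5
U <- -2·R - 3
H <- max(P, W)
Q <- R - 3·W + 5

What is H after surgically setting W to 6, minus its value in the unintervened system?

do(W=6) replaces the equation W <- 2·R - 5 with the constant W = 6.
P = -W - R - 5  [with W=6, R=-1]  = -10
H = max(P, W)  [with P=-10, W=6]  = 6
Without intervention: W = 2·R - 5  [with R=-1]  = -7; P = -W - R - 5  [with W=-7, R=-1]  = 3; H = max(P, W)  [with P=3, W=-7]  = 3.
Change = 6 − 3 = 3.

3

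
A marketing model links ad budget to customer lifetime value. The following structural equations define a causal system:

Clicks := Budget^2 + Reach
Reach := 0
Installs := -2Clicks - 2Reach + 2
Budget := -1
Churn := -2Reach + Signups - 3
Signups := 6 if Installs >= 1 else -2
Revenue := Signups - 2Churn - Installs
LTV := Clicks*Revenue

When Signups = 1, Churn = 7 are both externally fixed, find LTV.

-13

Setting Signups = 1, Churn = 7 by intervention discards those variables' equations.
Clicks = Budget^2 + Reach  [with Budget=-1, Reach=0]  = 1
Installs = -2Clicks - 2Reach + 2  [with Clicks=1, Reach=0]  = 0
Revenue = Signups - 2Churn - Installs  [with Signups=1, Churn=7, Installs=0]  = -13
LTV = Clicks*Revenue  [with Clicks=1, Revenue=-13]  = -13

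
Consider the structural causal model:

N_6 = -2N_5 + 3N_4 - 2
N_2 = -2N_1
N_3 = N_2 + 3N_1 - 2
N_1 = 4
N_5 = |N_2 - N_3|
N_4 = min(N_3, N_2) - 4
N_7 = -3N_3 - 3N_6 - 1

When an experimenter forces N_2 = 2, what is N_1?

4

Under do(N_2=2), the mechanism N_2 = -2N_1 is discarded; N_2 is fixed at 2.
N_1 is not downstream of the intervention, so its value is determined by the original equations.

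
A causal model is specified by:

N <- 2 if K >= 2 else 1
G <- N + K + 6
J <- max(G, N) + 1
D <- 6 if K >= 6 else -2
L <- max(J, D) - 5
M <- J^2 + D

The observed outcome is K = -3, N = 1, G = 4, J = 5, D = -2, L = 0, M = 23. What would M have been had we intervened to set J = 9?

79

The intervention breaks the incoming arrows to J: J <- max(G, N) + 1 no longer applies, and J = 9.
D = 6 if K >= 6 else -2  [with K=-3]  = -2
M = J^2 + D  [with J=9, D=-2]  = 79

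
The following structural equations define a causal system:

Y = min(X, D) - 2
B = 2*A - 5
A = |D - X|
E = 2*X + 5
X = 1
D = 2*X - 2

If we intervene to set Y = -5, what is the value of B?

Under do(Y=-5), the mechanism Y = min(X, D) - 2 is discarded; Y is fixed at -5.
Since B is not a descendant of the intervened variable, it is unaffected.
D = 2*X - 2  [with X=1]  = 0
A = |D - X|  [with D=0, X=1]  = 1
B = 2*A - 5  [with A=1]  = -3

-3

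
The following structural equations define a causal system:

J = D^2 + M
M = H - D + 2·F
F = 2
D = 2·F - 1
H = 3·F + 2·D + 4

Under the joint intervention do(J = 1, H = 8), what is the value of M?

9

Under do(J = 1, H = 8), each intervened variable's structural equation is replaced by its fixed value.
D = 2·F - 1  [with F=2]  = 3
M = H - D + 2·F  [with H=8, D=3, F=2]  = 9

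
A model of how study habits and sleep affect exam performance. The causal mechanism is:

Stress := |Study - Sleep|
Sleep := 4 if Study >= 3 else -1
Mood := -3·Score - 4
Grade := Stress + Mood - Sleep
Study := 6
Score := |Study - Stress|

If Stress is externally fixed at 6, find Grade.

-2

The intervention breaks the incoming arrows to Stress: Stress := |Study - Sleep| no longer applies, and Stress = 6.
Sleep = 4 if Study >= 3 else -1  [with Study=6]  = 4
Score = |Study - Stress|  [with Study=6, Stress=6]  = 0
Mood = -3·Score - 4  [with Score=0]  = -4
Grade = Stress + Mood - Sleep  [with Stress=6, Mood=-4, Sleep=4]  = -2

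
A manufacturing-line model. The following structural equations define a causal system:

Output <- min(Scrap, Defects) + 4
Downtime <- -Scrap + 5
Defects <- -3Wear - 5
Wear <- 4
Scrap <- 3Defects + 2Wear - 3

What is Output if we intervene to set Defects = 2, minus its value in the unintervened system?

Under do(Defects=2), the mechanism Defects <- -3Wear - 5 is discarded; Defects is fixed at 2.
Scrap = 3Defects + 2Wear - 3  [with Defects=2, Wear=4]  = 11
Output = min(Scrap, Defects) + 4  [with Scrap=11, Defects=2]  = 6
Without intervention: Defects = -3Wear - 5  [with Wear=4]  = -17; Scrap = 3Defects + 2Wear - 3  [with Defects=-17, Wear=4]  = -46; Output = min(Scrap, Defects) + 4  [with Scrap=-46, Defects=-17]  = -42.
Change = 6 − (-42) = 48.

48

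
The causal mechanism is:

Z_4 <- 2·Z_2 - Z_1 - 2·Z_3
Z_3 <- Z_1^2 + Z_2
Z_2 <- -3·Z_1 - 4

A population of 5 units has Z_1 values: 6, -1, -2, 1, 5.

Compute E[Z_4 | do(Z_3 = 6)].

-32.6

The intervention sets Z_3=6 in all 5 units regardless of Z_1. Recomputing Z_4 per unit gives -62, -13, -6, -27, -55; average -32.6.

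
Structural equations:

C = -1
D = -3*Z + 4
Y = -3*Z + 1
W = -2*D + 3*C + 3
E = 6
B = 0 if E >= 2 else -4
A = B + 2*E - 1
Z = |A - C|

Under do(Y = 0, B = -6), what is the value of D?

The joint intervention fixes Y = 0, B = -6, removing each variable's own equation.
A = B + 2*E - 1  [with B=-6, E=6]  = 5
Z = |A - C|  [with A=5, C=-1]  = 6
D = -3*Z + 4  [with Z=6]  = -14

-14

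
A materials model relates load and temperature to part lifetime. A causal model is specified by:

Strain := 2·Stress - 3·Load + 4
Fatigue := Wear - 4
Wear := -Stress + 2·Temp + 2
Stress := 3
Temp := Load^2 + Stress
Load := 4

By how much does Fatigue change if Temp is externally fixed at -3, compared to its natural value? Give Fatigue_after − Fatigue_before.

-44

Under do(Temp=-3), the mechanism Temp := Load^2 + Stress is discarded; Temp is fixed at -3.
Wear = -Stress + 2·Temp + 2  [with Stress=3, Temp=-3]  = -7
Fatigue = Wear - 4  [with Wear=-7]  = -11
Without intervention: Temp = Load^2 + Stress  [with Load=4, Stress=3]  = 19; Wear = -Stress + 2·Temp + 2  [with Stress=3, Temp=19]  = 37; Fatigue = Wear - 4  [with Wear=37]  = 33.
Change = -11 − 33 = -44.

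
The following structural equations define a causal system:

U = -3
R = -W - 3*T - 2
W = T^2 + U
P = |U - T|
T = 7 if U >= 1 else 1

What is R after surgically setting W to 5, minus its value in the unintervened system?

-7

Intervening sets W = 5 and removes its equation (W = T^2 + U).
T = 7 if U >= 1 else 1  [with U=-3]  = 1
R = -W - 3*T - 2  [with W=5, T=1]  = -10
Without intervention: T = 7 if U >= 1 else 1  [with U=-3]  = 1; W = T^2 + U  [with T=1, U=-3]  = -2; R = -W - 3*T - 2  [with W=-2, T=1]  = -3.
Change = -10 − (-3) = -7.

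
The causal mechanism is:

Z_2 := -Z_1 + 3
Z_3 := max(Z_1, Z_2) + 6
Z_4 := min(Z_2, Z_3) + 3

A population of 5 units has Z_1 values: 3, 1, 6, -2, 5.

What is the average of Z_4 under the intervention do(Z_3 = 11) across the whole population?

Every unit gets Z_3=11 under the intervention. Z_4 values become 3, 5, 0, 8, 1; E[Z_4|do(Z_3=11)] = 3.4.

3.4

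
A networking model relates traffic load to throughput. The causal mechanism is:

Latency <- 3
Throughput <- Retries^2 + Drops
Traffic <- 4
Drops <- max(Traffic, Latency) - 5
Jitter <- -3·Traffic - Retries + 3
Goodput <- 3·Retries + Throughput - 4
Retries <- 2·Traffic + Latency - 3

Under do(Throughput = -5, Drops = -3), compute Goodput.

Under do(Throughput = -5, Drops = -3), each intervened variable's structural equation is replaced by its fixed value.
Retries = 2·Traffic + Latency - 3  [with Traffic=4, Latency=3]  = 8
Goodput = 3·Retries + Throughput - 4  [with Retries=8, Throughput=-5]  = 15

15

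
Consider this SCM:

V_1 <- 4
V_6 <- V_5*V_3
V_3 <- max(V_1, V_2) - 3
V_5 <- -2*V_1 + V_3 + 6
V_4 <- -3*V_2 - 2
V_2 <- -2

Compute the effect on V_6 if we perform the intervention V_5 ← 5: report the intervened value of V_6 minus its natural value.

6

The intervention breaks the incoming arrows to V_5: V_5 <- -2*V_1 + V_3 + 6 no longer applies, and V_5 = 5.
V_3 = max(V_1, V_2) - 3  [with V_1=4, V_2=-2]  = 1
V_6 = V_5*V_3  [with V_5=5, V_3=1]  = 5
Without intervention: V_3 = max(V_1, V_2) - 3  [with V_1=4, V_2=-2]  = 1; V_5 = -2*V_1 + V_3 + 6  [with V_1=4, V_3=1]  = -1; V_6 = V_5*V_3  [with V_5=-1, V_3=1]  = -1.
Change = 5 − (-1) = 6.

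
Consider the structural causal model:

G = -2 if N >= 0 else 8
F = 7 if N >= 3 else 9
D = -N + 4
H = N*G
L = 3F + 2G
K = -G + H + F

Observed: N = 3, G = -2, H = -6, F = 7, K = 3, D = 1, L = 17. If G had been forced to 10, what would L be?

41

Under do(G=10), the mechanism G = -2 if N >= 0 else 8 is discarded; G is fixed at 10.
F = 7 if N >= 3 else 9  [with N=3]  = 7
L = 3F + 2G  [with F=7, G=10]  = 41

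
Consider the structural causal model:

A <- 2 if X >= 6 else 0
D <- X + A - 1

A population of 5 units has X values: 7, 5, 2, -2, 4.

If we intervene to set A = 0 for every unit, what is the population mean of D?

2.2

Every unit gets A=0 under the intervention. D values become 6, 4, 1, -3, 3; E[D|do(A=0)] = 2.2.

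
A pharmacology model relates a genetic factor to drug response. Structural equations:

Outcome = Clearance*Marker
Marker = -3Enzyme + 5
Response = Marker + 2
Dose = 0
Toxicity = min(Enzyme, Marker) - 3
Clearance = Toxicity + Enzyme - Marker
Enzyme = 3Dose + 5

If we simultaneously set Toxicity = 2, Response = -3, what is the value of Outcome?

-170

Setting Toxicity = 2, Response = -3 by intervention discards those variables' equations.
Enzyme = 3Dose + 5  [with Dose=0]  = 5
Marker = -3Enzyme + 5  [with Enzyme=5]  = -10
Clearance = Toxicity + Enzyme - Marker  [with Toxicity=2, Enzyme=5, Marker=-10]  = 17
Outcome = Clearance*Marker  [with Clearance=17, Marker=-10]  = -170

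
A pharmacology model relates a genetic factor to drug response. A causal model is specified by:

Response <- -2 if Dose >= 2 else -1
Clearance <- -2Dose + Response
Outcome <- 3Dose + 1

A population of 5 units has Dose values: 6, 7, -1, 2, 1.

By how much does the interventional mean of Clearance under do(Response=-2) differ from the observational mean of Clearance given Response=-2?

Every unit gets Response=-2 under the intervention. Clearance values become -14, -16, 0, -6, -4; E[Clearance|do(Response=-2)] = -8.
Observing Response=-2 restricts to units where Response's equation naturally yields -2: Dose ∈ {6, 7, 2}. In that subpopulation Clearance = -14, -16, -6, mean -12.
Difference = -8 − (-12) = 4.

4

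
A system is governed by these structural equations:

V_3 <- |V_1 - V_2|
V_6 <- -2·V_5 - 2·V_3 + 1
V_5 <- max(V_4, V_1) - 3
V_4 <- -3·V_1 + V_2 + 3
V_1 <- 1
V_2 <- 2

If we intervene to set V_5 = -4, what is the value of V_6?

The intervention breaks the incoming arrows to V_5: V_5 <- max(V_4, V_1) - 3 no longer applies, and V_5 = -4.
V_3 = |V_1 - V_2|  [with V_1=1, V_2=2]  = 1
V_6 = -2·V_5 - 2·V_3 + 1  [with V_5=-4, V_3=1]  = 7

7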